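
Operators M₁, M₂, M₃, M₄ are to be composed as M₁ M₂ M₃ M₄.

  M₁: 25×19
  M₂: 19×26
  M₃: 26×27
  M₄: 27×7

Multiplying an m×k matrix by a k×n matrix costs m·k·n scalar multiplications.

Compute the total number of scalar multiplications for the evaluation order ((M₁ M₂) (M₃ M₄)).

21814

(M₁ M₂): 25×19 by 19×26 → 25×26, cost 25·19·26 = 12350
(M₃ M₄): 26×27 by 27×7 → 26×7, cost 26·27·7 = 4914
((M₁ M₂) (M₃ M₄)): 25×26 by 26×7 → 25×7, cost 25·26·7 = 4550; cumulative 21814
Total: 21814 scalar multiplications.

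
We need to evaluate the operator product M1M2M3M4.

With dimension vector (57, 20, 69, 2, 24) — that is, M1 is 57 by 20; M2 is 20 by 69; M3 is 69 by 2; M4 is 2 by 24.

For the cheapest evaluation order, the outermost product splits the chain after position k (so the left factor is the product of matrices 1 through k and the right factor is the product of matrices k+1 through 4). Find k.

Adjacent pairs: M1M2 = 57·20·69 = 78660; M2M3 = 20·69·2 = 2760; M3M4 = 69·2·24 = 3312.
Length 3: M1..M3: k=1: 0+2760+57·20·2=5040; k=2: 78660+0+57·69·2=86526 → min 5040 | M2..M4: k=2: 0+3312+20·69·24=36432; k=3: 2760+0+20·2·24=3720 → min 3720.
Top-level splits: k=1: (M1..M1)·(M2..M4) → 0+3720+57·20·24 = 31080; k=2: (M1..M2)·(M3..M4) → 78660+3312+57·69·24 = 176364; k=3: (M1..M3)·(M4..M4) → 5040+0+57·2·24 = 7776.
Best split is after M3, i.e. k = 3.

3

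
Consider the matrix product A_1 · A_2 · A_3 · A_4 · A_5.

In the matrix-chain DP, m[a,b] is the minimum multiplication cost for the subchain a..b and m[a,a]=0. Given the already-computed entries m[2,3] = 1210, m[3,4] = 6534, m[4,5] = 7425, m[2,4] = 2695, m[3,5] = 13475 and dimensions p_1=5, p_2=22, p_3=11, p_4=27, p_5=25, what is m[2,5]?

6070

m[2,5] = min over k∈[2,4] of m[2,k]+m[k+1,5]+p_{1}·p_k·p_{5}.
k=2: 0 + 13475 + 5·22·25 = 16225; k=3: 1210 + 7425 + 5·11·25 = 10010; k=4: 2695 + 0 + 5·27·25 = 6070.
Minimum: 6070 at k=4.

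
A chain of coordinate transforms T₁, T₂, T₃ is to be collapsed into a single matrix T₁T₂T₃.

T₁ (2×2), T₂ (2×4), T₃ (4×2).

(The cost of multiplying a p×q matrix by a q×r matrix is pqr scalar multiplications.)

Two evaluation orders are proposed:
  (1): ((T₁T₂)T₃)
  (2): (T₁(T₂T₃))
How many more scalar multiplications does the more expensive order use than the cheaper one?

Order (1) = ((T₁T₂)T₃): (T₁T₂): 2×2 by 2×4 → 2×4, cost 2·2·4 = 16; ((T₁T₂)T₃): 2×4 by 4×2 → 2×2, cost 2·4·2 = 16; cumulative 32. Total 32.
Order (2) = (T₁(T₂T₃)): (T₂T₃): 2×4 by 4×2 → 2×2, cost 2·4·2 = 16; (T₁(T₂T₃)): 2×2 by 2×2 → 2×2, cost 2·2·2 = 8; cumulative 24. Total 24.
Difference: |32 − 24| = 8.

8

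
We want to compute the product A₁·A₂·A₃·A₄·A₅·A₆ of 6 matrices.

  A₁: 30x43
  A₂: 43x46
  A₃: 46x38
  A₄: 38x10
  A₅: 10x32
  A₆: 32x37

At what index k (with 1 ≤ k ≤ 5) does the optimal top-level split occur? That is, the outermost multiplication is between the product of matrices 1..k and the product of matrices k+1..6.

4

Adjacent pairs: A₁A₂ = 30·43·46 = 59340; A₂A₃ = 43·46·38 = 75164; A₃A₄ = 46·38·10 = 17480; A₄A₅ = 38·10·32 = 12160; A₅A₆ = 10·32·37 = 11840.
Length 3: A₁..A₃: k=1: 0+75164+30·43·38=124184; k=2: 59340+0+30·46·38=111780 → min 111780 | A₂..A₄: k=2: 0+17480+43·46·10=37260; k=3: 75164+0+43·38·10=91504 → min 37260 | A₃..A₅: k=3: 0+12160+46·38·32=68096; k=4: 17480+0+46·10·32=32200 → min 32200 | A₄..A₆: k=4: 0+11840+38·10·37=25900; k=5: 12160+0+38·32·37=57152 → min 25900.
Length 4: A₁..A₄: k=1: 0+37260+30·43·10=50160; k=2: 59340+17480+30·46·10=90620; k=3: 111780+0+30·38·10=123180 → min 50160 | A₂..A₅: k=2: 0+32200+43·46·32=95496; k=3: 75164+12160+43·38·32=139612; k=4: 37260+0+43·10·32=51020 → min 51020 | A₃..A₆: k=3: 0+25900+46·38·37=90576; k=4: 17480+11840+46·10·37=46340; k=5: 32200+0+46·32·37=86664 → min 46340.
Length 5: A₁..A₅: k=1: 0+51020+30·43·32=92300; k=2: 59340+32200+30·46·32=135700; k=3: 111780+12160+30·38·32=160420; k=4: 50160+0+30·10·32=59760 → min 59760 | A₂..A₆: k=2: 0+46340+43·46·37=119526; k=3: 75164+25900+43·38·37=161522; k=4: 37260+11840+43·10·37=65010; k=5: 51020+0+43·32·37=101932 → min 65010.
Top-level splits: k=1: (A₁..A₁)·(A₂..A₆) → 0+65010+30·43·37 = 112740; k=2: (A₁..A₂)·(A₃..A₆) → 59340+46340+30·46·37 = 156740; k=3: (A₁..A₃)·(A₄..A₆) → 111780+25900+30·38·37 = 179860; k=4: (A₁..A₄)·(A₅..A₆) → 50160+11840+30·10·37 = 73100; k=5: (A₁..A₅)·(A₆..A₆) → 59760+0+30·32·37 = 95280.
Best split is after A₄, i.e. k = 4.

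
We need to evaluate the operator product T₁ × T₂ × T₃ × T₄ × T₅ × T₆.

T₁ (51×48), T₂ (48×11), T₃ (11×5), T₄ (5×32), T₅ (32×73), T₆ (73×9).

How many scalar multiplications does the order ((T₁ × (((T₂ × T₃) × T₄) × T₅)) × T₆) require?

(T₂ × T₃): 48×11 by 11×5 → 48×5, cost 48·11·5 = 2640
((T₂ × T₃) × T₄): 48×5 by 5×32 → 48×32, cost 48·5·32 = 7680; cumulative 10320
(((T₂ × T₃) × T₄) × T₅): 48×32 by 32×73 → 48×73, cost 48·32·73 = 112128; cumulative 122448
(T₁ × (((T₂ × T₃) × T₄) × T₅)): 51×48 by 48×73 → 51×73, cost 51·48·73 = 178704; cumulative 301152
((T₁ × (((T₂ × T₃) × T₄) × T₅)) × T₆): 51×73 by 73×9 → 51×9, cost 51·73·9 = 33507; cumulative 334659
Total: 334659 scalar multiplications.

334659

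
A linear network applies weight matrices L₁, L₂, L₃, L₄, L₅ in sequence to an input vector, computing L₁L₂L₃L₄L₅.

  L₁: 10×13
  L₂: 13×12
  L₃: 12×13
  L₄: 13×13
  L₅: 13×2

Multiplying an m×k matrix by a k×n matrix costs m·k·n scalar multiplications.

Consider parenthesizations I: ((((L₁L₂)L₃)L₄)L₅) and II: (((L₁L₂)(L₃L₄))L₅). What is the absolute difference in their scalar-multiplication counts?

Order I = ((((L₁L₂)L₃)L₄)L₅): (L₁L₂): 10×13 by 13×12 → 10×12, cost 10·13·12 = 1560; ((L₁L₂)L₃): 10×12 by 12×13 → 10×13, cost 10·12·13 = 1560; cumulative 3120; (((L₁L₂)L₃)L₄): 10×13 by 13×13 → 10×13, cost 10·13·13 = 1690; cumulative 4810; ((((L₁L₂)L₃)L₄)L₅): 10×13 by 13×2 → 10×2, cost 10·13·2 = 260; cumulative 5070. Total 5070.
Order II = (((L₁L₂)(L₃L₄))L₅): (L₁L₂): 10×13 by 13×12 → 10×12, cost 10·13·12 = 1560; (L₃L₄): 12×13 by 13×13 → 12×13, cost 12·13·13 = 2028; ((L₁L₂)(L₃L₄)): 10×12 by 12×13 → 10×13, cost 10·12·13 = 1560; cumulative 5148; (((L₁L₂)(L₃L₄))L₅): 10×13 by 13×2 → 10×2, cost 10·13·2 = 260; cumulative 5408. Total 5408.
Difference: |5070 − 5408| = 338.

338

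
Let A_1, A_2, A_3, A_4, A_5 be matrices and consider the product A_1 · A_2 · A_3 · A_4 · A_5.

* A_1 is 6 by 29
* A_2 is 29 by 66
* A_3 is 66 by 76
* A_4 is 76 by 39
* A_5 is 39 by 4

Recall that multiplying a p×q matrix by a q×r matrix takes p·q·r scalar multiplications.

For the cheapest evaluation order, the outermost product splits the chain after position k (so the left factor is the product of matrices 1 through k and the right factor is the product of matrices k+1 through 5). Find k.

1

Adjacent pairs: A_1A_2 = 6·29·66 = 11484; A_2A_3 = 29·66·76 = 145464; A_3A_4 = 66·76·39 = 195624; A_4A_5 = 76·39·4 = 11856.
Length 3: A_1..A_3: k=1: 0+145464+6·29·76=158688; k=2: 11484+0+6·66·76=41580 → min 41580 | A_2..A_4: k=2: 0+195624+29·66·39=270270; k=3: 145464+0+29·76·39=231420 → min 231420 | A_3..A_5: k=3: 0+11856+66·76·4=31920; k=4: 195624+0+66·39·4=205920 → min 31920.
Length 4: A_1..A_4: k=1: 0+231420+6·29·39=238206; k=2: 11484+195624+6·66·39=222552; k=3: 41580+0+6·76·39=59364 → min 59364 | A_2..A_5: k=2: 0+31920+29·66·4=39576; k=3: 145464+11856+29·76·4=166136; k=4: 231420+0+29·39·4=235944 → min 39576.
Top-level splits: k=1: (A_1..A_1)·(A_2..A_5) → 0+39576+6·29·4 = 40272; k=2: (A_1..A_2)·(A_3..A_5) → 11484+31920+6·66·4 = 44988; k=3: (A_1..A_3)·(A_4..A_5) → 41580+11856+6·76·4 = 55260; k=4: (A_1..A_4)·(A_5..A_5) → 59364+0+6·39·4 = 60300.
Best split is after A_1, i.e. k = 1.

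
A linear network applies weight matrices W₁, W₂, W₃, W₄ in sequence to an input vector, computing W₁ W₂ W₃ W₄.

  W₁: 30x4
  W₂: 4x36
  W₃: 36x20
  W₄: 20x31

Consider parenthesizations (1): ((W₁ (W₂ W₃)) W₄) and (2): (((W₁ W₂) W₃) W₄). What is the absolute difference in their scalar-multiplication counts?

20640

Order (1) = ((W₁ (W₂ W₃)) W₄): (W₂ W₃): 4×36 by 36×20 → 4×20, cost 4·36·20 = 2880; (W₁ (W₂ W₃)): 30×4 by 4×20 → 30×20, cost 30·4·20 = 2400; cumulative 5280; ((W₁ (W₂ W₃)) W₄): 30×20 by 20×31 → 30×31, cost 30·20·31 = 18600; cumulative 23880. Total 23880.
Order (2) = (((W₁ W₂) W₃) W₄): (W₁ W₂): 30×4 by 4×36 → 30×36, cost 30·4·36 = 4320; ((W₁ W₂) W₃): 30×36 by 36×20 → 30×20, cost 30·36·20 = 21600; cumulative 25920; (((W₁ W₂) W₃) W₄): 30×20 by 20×31 → 30×31, cost 30·20·31 = 18600; cumulative 44520. Total 44520.
Difference: |23880 − 44520| = 20640.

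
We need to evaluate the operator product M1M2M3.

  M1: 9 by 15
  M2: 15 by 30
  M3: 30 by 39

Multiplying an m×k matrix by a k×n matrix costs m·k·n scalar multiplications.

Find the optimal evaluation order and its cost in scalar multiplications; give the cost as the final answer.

14580

(M1(M2M3)): cost 22815.
((M1M2)M3): cost 14580.
Optimal: ((M1M2)M3) with cost 14580.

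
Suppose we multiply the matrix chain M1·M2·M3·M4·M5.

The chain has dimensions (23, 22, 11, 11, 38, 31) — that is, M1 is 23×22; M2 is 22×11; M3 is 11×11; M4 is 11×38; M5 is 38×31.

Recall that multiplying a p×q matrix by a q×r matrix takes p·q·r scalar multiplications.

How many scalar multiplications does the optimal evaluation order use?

Adjacent pairs: M1M2 = 23·22·11 = 5566; M2M3 = 22·11·11 = 2662; M3M4 = 11·11·38 = 4598; M4M5 = 11·38·31 = 12958.
Length 3: M1..M3: k=1: 0+2662+23·22·11=8228; k=2: 5566+0+23·11·11=8349 → min 8228 | M2..M4: k=2: 0+4598+22·11·38=13794; k=3: 2662+0+22·11·38=11858 → min 11858 | M3..M5: k=3: 0+12958+11·11·31=16709; k=4: 4598+0+11·38·31=17556 → min 16709.
Length 4: M1..M4: k=1: 0+11858+23·22·38=31086; k=2: 5566+4598+23·11·38=19778; k=3: 8228+0+23·11·38=17842 → min 17842 | M2..M5: k=2: 0+16709+22·11·31=24211; k=3: 2662+12958+22·11·31=23122; k=4: 11858+0+22·38·31=37774 → min 23122.
Length 5: M1..M5: k=1: 0+23122+23·22·31=38808; k=2: 5566+16709+23·11·31=30118; k=3: 8228+12958+23·11·31=29029; k=4: 17842+0+23·38·31=44936 → min 29029.
Optimal order: ((M1·(M2·M3))·(M4·M5)) with cost 29029.

29029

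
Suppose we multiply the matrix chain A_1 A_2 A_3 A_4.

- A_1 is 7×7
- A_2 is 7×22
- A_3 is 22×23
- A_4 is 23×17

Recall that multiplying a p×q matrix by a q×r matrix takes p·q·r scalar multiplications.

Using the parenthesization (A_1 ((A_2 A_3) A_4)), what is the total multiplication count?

7112

(A_2 A_3): 7×22 by 22×23 → 7×23, cost 7·22·23 = 3542
((A_2 A_3) A_4): 7×23 by 23×17 → 7×17, cost 7·23·17 = 2737; cumulative 6279
(A_1 ((A_2 A_3) A_4)): 7×7 by 7×17 → 7×17, cost 7·7·17 = 833; cumulative 7112
Total: 7112 scalar multiplications.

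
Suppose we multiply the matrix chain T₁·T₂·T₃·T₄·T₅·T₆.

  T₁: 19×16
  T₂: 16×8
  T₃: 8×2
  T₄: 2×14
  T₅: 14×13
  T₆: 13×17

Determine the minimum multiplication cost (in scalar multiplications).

2316

Adjacent pairs: T₁T₂ = 19·16·8 = 2432; T₂T₃ = 16·8·2 = 256; T₃T₄ = 8·2·14 = 224; T₄T₅ = 2·14·13 = 364; T₅T₆ = 14·13·17 = 3094.
Length 3: T₁..T₃: k=1: 0+256+19·16·2=864; k=2: 2432+0+19·8·2=2736 → min 864 | T₂..T₄: k=2: 0+224+16·8·14=2016; k=3: 256+0+16·2·14=704 → min 704 | T₃..T₅: k=3: 0+364+8·2·13=572; k=4: 224+0+8·14·13=1680 → min 572 | T₄..T₆: k=4: 0+3094+2·14·17=3570; k=5: 364+0+2·13·17=806 → min 806.
Length 4: T₁..T₄: k=1: 0+704+19·16·14=4960; k=2: 2432+224+19·8·14=4784; k=3: 864+0+19·2·14=1396 → min 1396 | T₂..T₅: k=2: 0+572+16·8·13=2236; k=3: 256+364+16·2·13=1036; k=4: 704+0+16·14·13=3616 → min 1036 | T₃..T₆: k=3: 0+806+8·2·17=1078; k=4: 224+3094+8·14·17=5222; k=5: 572+0+8·13·17=2340 → min 1078.
Length 5: T₁..T₅: k=1: 0+1036+19·16·13=4988; k=2: 2432+572+19·8·13=4980; k=3: 864+364+19·2·13=1722; k=4: 1396+0+19·14·13=4854 → min 1722 | T₂..T₆: k=2: 0+1078+16·8·17=3254; k=3: 256+806+16·2·17=1606; k=4: 704+3094+16·14·17=7606; k=5: 1036+0+16·13·17=4572 → min 1606.
Length 6: T₁..T₆: k=1: 0+1606+19·16·17=6774; k=2: 2432+1078+19·8·17=6094; k=3: 864+806+19·2·17=2316; k=4: 1396+3094+19·14·17=9012; k=5: 1722+0+19·13·17=5921 → min 2316.
Optimal order: ((T₁·(T₂·T₃))·((T₄·T₅)·T₆)) with cost 2316.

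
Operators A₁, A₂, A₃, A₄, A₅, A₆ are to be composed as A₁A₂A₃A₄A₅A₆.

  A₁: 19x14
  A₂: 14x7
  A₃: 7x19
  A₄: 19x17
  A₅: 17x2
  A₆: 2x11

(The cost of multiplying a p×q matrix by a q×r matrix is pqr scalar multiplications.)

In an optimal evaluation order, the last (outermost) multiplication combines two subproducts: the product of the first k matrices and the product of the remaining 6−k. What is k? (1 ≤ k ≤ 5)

Adjacent pairs: A₁A₂ = 19·14·7 = 1862; A₂A₃ = 14·7·19 = 1862; A₃A₄ = 7·19·17 = 2261; A₄A₅ = 19·17·2 = 646; A₅A₆ = 17·2·11 = 374.
Length 3: A₁..A₃: k=1: 0+1862+19·14·19=6916; k=2: 1862+0+19·7·19=4389 → min 4389 | A₂..A₄: k=2: 0+2261+14·7·17=3927; k=3: 1862+0+14·19·17=6384 → min 3927 | A₃..A₅: k=3: 0+646+7·19·2=912; k=4: 2261+0+7·17·2=2499 → min 912 | A₄..A₆: k=4: 0+374+19·17·11=3927; k=5: 646+0+19·2·11=1064 → min 1064.
Length 4: A₁..A₄: k=1: 0+3927+19·14·17=8449; k=2: 1862+2261+19·7·17=6384; k=3: 4389+0+19·19·17=10526 → min 6384 | A₂..A₅: k=2: 0+912+14·7·2=1108; k=3: 1862+646+14·19·2=3040; k=4: 3927+0+14·17·2=4403 → min 1108 | A₃..A₆: k=3: 0+1064+7·19·11=2527; k=4: 2261+374+7·17·11=3944; k=5: 912+0+7·2·11=1066 → min 1066.
Length 5: A₁..A₅: k=1: 0+1108+19·14·2=1640; k=2: 1862+912+19·7·2=3040; k=3: 4389+646+19·19·2=5757; k=4: 6384+0+19·17·2=7030 → min 1640 | A₂..A₆: k=2: 0+1066+14·7·11=2144; k=3: 1862+1064+14·19·11=5852; k=4: 3927+374+14·17·11=6919; k=5: 1108+0+14·2·11=1416 → min 1416.
Top-level splits: k=1: (A₁..A₁)·(A₂..A₆) → 0+1416+19·14·11 = 4342; k=2: (A₁..A₂)·(A₃..A₆) → 1862+1066+19·7·11 = 4391; k=3: (A₁..A₃)·(A₄..A₆) → 4389+1064+19·19·11 = 9424; k=4: (A₁..A₄)·(A₅..A₆) → 6384+374+19·17·11 = 10311; k=5: (A₁..A₅)·(A₆..A₆) → 1640+0+19·2·11 = 2058.
Best split is after A₅, i.e. k = 5.

5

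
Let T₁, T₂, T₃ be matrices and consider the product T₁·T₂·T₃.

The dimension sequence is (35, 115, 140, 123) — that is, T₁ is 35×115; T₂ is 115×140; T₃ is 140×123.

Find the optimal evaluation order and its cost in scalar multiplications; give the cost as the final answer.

1166200

(T₁·(T₂·T₃)): cost 2475375.
((T₁·T₂)·T₃): cost 1166200.
Optimal: ((T₁·T₂)·T₃) with cost 1166200.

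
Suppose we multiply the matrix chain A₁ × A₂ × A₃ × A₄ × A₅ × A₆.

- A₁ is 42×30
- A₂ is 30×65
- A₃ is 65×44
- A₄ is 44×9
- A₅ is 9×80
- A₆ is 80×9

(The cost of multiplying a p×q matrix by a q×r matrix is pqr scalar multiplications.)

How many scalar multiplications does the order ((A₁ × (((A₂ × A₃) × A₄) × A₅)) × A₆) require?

250320

(A₂ × A₃): 30×65 by 65×44 → 30×44, cost 30·65·44 = 85800
((A₂ × A₃) × A₄): 30×44 by 44×9 → 30×9, cost 30·44·9 = 11880; cumulative 97680
(((A₂ × A₃) × A₄) × A₅): 30×9 by 9×80 → 30×80, cost 30·9·80 = 21600; cumulative 119280
(A₁ × (((A₂ × A₃) × A₄) × A₅)): 42×30 by 30×80 → 42×80, cost 42·30·80 = 100800; cumulative 220080
((A₁ × (((A₂ × A₃) × A₄) × A₅)) × A₆): 42×80 by 80×9 → 42×9, cost 42·80·9 = 30240; cumulative 250320
Total: 250320 scalar multiplications.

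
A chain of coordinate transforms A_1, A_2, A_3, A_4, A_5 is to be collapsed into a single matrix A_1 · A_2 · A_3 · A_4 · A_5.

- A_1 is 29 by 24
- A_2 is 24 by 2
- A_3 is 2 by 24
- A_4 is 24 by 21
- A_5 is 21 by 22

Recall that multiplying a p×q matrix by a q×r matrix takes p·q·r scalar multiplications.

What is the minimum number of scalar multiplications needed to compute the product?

4600

Adjacent pairs: A_1A_2 = 29·24·2 = 1392; A_2A_3 = 24·2·24 = 1152; A_3A_4 = 2·24·21 = 1008; A_4A_5 = 24·21·22 = 11088.
Length 3: A_1..A_3: k=1: 0+1152+29·24·24=17856; k=2: 1392+0+29·2·24=2784 → min 2784 | A_2..A_4: k=2: 0+1008+24·2·21=2016; k=3: 1152+0+24·24·21=13248 → min 2016 | A_3..A_5: k=3: 0+11088+2·24·22=12144; k=4: 1008+0+2·21·22=1932 → min 1932.
Length 4: A_1..A_4: k=1: 0+2016+29·24·21=16632; k=2: 1392+1008+29·2·21=3618; k=3: 2784+0+29·24·21=17400 → min 3618 | A_2..A_5: k=2: 0+1932+24·2·22=2988; k=3: 1152+11088+24·24·22=24912; k=4: 2016+0+24·21·22=13104 → min 2988.
Length 5: A_1..A_5: k=1: 0+2988+29·24·22=18300; k=2: 1392+1932+29·2·22=4600; k=3: 2784+11088+29·24·22=29184; k=4: 3618+0+29·21·22=17016 → min 4600.
Optimal order: ((A_1 · A_2) · ((A_3 · A_4) · A_5)) with cost 4600.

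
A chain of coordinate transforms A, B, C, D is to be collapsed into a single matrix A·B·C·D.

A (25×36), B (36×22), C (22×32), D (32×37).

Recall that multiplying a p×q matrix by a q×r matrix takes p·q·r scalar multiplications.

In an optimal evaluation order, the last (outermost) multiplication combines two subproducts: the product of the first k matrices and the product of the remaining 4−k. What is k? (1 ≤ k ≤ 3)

2

Adjacent pairs: AB = 25·36·22 = 19800; BC = 36·22·32 = 25344; CD = 22·32·37 = 26048.
Length 3: A..C: k=1: 0+25344+25·36·32=54144; k=2: 19800+0+25·22·32=37400 → min 37400 | B..D: k=2: 0+26048+36·22·37=55352; k=3: 25344+0+36·32·37=67968 → min 55352.
Top-level splits: k=1: (A..A)·(B..D) → 0+55352+25·36·37 = 88652; k=2: (A..B)·(C..D) → 19800+26048+25·22·37 = 66198; k=3: (A..C)·(D..D) → 37400+0+25·32·37 = 67000.
Best split is after B, i.e. k = 2.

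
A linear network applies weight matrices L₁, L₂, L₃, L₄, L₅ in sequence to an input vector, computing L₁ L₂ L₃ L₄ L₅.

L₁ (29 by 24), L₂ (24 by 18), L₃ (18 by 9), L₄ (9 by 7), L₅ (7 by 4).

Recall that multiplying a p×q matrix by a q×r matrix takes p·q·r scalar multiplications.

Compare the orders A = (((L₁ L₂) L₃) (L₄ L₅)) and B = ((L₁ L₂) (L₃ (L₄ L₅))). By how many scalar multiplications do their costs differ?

Order A = (((L₁ L₂) L₃) (L₄ L₅)): (L₁ L₂): 29×24 by 24×18 → 29×18, cost 29·24·18 = 12528; ((L₁ L₂) L₃): 29×18 by 18×9 → 29×9, cost 29·18·9 = 4698; cumulative 17226; (L₄ L₅): 9×7 by 7×4 → 9×4, cost 9·7·4 = 252; (((L₁ L₂) L₃) (L₄ L₅)): 29×9 by 9×4 → 29×4, cost 29·9·4 = 1044; cumulative 18522. Total 18522.
Order B = ((L₁ L₂) (L₃ (L₄ L₅))): (L₁ L₂): 29×24 by 24×18 → 29×18, cost 29·24·18 = 12528; (L₄ L₅): 9×7 by 7×4 → 9×4, cost 9·7·4 = 252; (L₃ (L₄ L₅)): 18×9 by 9×4 → 18×4, cost 18·9·4 = 648; cumulative 900; ((L₁ L₂) (L₃ (L₄ L₅))): 29×18 by 18×4 → 29×4, cost 29·18·4 = 2088; cumulative 15516. Total 15516.
Difference: |18522 − 15516| = 3006.

3006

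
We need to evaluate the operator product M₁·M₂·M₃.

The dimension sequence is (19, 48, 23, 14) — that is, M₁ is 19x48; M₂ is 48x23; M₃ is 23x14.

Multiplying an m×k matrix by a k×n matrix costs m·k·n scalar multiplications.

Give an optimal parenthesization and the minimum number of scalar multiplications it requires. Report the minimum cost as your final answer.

27094

(M₁·(M₂·M₃)): cost 28224.
((M₁·M₂)·M₃): cost 27094.
Optimal: ((M₁·M₂)·M₃) with cost 27094.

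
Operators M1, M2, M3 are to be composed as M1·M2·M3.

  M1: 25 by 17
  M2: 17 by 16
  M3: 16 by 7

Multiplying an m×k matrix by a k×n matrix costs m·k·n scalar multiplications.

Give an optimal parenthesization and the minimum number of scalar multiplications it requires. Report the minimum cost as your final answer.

(M1·(M2·M3)): cost 4879.
((M1·M2)·M3): cost 9600.
Optimal: (M1·(M2·M3)) with cost 4879.

4879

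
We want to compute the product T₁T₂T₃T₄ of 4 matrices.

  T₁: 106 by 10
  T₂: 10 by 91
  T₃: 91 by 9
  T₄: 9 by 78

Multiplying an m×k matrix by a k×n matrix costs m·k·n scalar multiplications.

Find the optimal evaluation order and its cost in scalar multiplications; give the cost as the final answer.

Adjacent pairs: T₁T₂ = 106·10·91 = 96460; T₂T₃ = 10·91·9 = 8190; T₃T₄ = 91·9·78 = 63882.
Length 3: T₁..T₃: k=1: 0+8190+106·10·9=17730; k=2: 96460+0+106·91·9=183274 → min 17730 | T₂..T₄: k=2: 0+63882+10·91·78=134862; k=3: 8190+0+10·9·78=15210 → min 15210.
Length 4: T₁..T₄: k=1: 0+15210+106·10·78=97890; k=2: 96460+63882+106·91·78=912730; k=3: 17730+0+106·9·78=92142 → min 92142.
Optimal parenthesization: ((T₁(T₂T₃))T₄) with cost 92142.

92142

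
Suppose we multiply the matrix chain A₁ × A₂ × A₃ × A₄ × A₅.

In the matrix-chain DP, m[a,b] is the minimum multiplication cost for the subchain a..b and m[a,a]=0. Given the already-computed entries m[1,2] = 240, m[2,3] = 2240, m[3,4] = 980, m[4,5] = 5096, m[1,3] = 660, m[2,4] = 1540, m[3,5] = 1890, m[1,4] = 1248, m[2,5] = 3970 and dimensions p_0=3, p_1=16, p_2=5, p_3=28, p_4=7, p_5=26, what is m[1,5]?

m[1,5] = min over k∈[1,4] of m[1,k]+m[k+1,5]+p_{0}·p_k·p_{5}.
k=1: 0 + 3970 + 3·16·26 = 5218; k=2: 240 + 1890 + 3·5·26 = 2520; k=3: 660 + 5096 + 3·28·26 = 7940; k=4: 1248 + 0 + 3·7·26 = 1794.
Minimum: 1794 at k=4.

1794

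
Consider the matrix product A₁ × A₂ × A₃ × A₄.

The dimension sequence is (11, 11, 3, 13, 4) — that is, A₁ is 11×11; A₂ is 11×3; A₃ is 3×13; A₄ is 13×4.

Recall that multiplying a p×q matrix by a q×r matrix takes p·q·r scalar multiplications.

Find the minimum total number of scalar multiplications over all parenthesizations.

651

Adjacent pairs: A₁A₂ = 11·11·3 = 363; A₂A₃ = 11·3·13 = 429; A₃A₄ = 3·13·4 = 156.
Length 3: A₁..A₃: k=1: 0+429+11·11·13=2002; k=2: 363+0+11·3·13=792 → min 792 | A₂..A₄: k=2: 0+156+11·3·4=288; k=3: 429+0+11·13·4=1001 → min 288.
Length 4: A₁..A₄: k=1: 0+288+11·11·4=772; k=2: 363+156+11·3·4=651; k=3: 792+0+11·13·4=1364 → min 651.
Optimal order: ((A₁ × A₂) × (A₃ × A₄)) with cost 651.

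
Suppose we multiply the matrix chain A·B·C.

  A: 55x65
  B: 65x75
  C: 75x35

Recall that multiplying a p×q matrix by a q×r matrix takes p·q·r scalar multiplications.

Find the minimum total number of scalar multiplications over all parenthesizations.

295750

Order (A·(B·C)): (B·C): 65×75 by 75×35 → 65×35, cost 65·75·35 = 170625; (A·(B·C)): 55×65 by 65×35 → 55×35, cost 55·65·35 = 125125; cumulative 295750. Total 295750.
Order ((A·B)·C): (A·B): 55×65 by 65×75 → 55×75, cost 55·65·75 = 268125; ((A·B)·C): 55×75 by 75×35 → 55×35, cost 55·75·35 = 144375; cumulative 412500. Total 412500.
Minimum: 295750.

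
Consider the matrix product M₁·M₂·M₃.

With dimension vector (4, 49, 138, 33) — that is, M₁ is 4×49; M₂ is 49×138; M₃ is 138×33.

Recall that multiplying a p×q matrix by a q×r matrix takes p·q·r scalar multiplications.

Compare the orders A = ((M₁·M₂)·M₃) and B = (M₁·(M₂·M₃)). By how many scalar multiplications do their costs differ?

Order A = ((M₁·M₂)·M₃): (M₁·M₂): 4×49 by 49×138 → 4×138, cost 4·49·138 = 27048; ((M₁·M₂)·M₃): 4×138 by 138×33 → 4×33, cost 4·138·33 = 18216; cumulative 45264. Total 45264.
Order B = (M₁·(M₂·M₃)): (M₂·M₃): 49×138 by 138×33 → 49×33, cost 49·138·33 = 223146; (M₁·(M₂·M₃)): 4×49 by 49×33 → 4×33, cost 4·49·33 = 6468; cumulative 229614. Total 229614.
Difference: |45264 − 229614| = 184350.

184350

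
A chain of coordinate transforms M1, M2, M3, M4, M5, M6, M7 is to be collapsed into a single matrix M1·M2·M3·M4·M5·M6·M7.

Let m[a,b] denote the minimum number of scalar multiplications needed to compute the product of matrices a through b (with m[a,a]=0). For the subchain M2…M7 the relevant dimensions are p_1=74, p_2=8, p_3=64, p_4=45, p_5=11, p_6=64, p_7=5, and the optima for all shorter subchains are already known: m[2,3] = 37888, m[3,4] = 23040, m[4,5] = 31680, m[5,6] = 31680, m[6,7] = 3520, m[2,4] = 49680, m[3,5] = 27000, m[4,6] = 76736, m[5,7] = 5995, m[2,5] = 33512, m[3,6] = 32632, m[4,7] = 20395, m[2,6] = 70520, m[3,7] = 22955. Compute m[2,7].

25915

m[2,7] = min over k∈[2,6] of m[2,k]+m[k+1,7]+p_{1}·p_k·p_{7}.
k=2: 0 + 22955 + 74·8·5 = 25915; k=3: 37888 + 20395 + 74·64·5 = 81963; k=4: 49680 + 5995 + 74·45·5 = 72325; k=5: 33512 + 3520 + 74·11·5 = 41102; k=6: 70520 + 0 + 74·64·5 = 94200.
Minimum: 25915 at k=2.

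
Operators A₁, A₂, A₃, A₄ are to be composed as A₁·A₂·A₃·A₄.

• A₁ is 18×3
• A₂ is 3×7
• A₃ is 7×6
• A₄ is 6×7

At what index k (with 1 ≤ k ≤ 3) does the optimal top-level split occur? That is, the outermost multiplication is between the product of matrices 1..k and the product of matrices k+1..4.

1

Adjacent pairs: A₁A₂ = 18·3·7 = 378; A₂A₃ = 3·7·6 = 126; A₃A₄ = 7·6·7 = 294.
Length 3: A₁..A₃: k=1: 0+126+18·3·6=450; k=2: 378+0+18·7·6=1134 → min 450 | A₂..A₄: k=2: 0+294+3·7·7=441; k=3: 126+0+3·6·7=252 → min 252.
Top-level splits: k=1: (A₁..A₁)·(A₂..A₄) → 0+252+18·3·7 = 630; k=2: (A₁..A₂)·(A₃..A₄) → 378+294+18·7·7 = 1554; k=3: (A₁..A₃)·(A₄..A₄) → 450+0+18·6·7 = 1206.
Best split is after A₁, i.e. k = 1.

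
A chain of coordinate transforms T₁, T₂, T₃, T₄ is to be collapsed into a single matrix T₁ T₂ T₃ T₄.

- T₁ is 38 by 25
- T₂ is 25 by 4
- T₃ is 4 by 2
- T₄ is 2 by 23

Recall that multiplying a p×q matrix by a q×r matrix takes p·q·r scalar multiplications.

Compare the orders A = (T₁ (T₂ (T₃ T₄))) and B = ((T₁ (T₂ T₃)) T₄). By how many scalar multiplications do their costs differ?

Order A = (T₁ (T₂ (T₃ T₄))): (T₃ T₄): 4×2 by 2×23 → 4×23, cost 4·2·23 = 184; (T₂ (T₃ T₄)): 25×4 by 4×23 → 25×23, cost 25·4·23 = 2300; cumulative 2484; (T₁ (T₂ (T₃ T₄))): 38×25 by 25×23 → 38×23, cost 38·25·23 = 21850; cumulative 24334. Total 24334.
Order B = ((T₁ (T₂ T₃)) T₄): (T₂ T₃): 25×4 by 4×2 → 25×2, cost 25·4·2 = 200; (T₁ (T₂ T₃)): 38×25 by 25×2 → 38×2, cost 38·25·2 = 1900; cumulative 2100; ((T₁ (T₂ T₃)) T₄): 38×2 by 2×23 → 38×23, cost 38·2·23 = 1748; cumulative 3848. Total 3848.
Difference: |24334 − 3848| = 20486.

20486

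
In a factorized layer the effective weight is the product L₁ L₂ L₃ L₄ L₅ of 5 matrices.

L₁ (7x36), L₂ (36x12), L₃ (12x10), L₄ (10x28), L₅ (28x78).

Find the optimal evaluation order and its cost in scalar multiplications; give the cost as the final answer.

Adjacent pairs: L₁L₂ = 7·36·12 = 3024; L₂L₃ = 36·12·10 = 4320; L₃L₄ = 12·10·28 = 3360; L₄L₅ = 10·28·78 = 21840.
Length 3: L₁..L₃: k=1: 0+4320+7·36·10=6840; k=2: 3024+0+7·12·10=3864 → min 3864 | L₂..L₄: k=2: 0+3360+36·12·28=15456; k=3: 4320+0+36·10·28=14400 → min 14400 | L₃..L₅: k=3: 0+21840+12·10·78=31200; k=4: 3360+0+12·28·78=29568 → min 29568.
Length 4: L₁..L₄: k=1: 0+14400+7·36·28=21456; k=2: 3024+3360+7·12·28=8736; k=3: 3864+0+7·10·28=5824 → min 5824 | L₂..L₅: k=2: 0+29568+36·12·78=63264; k=3: 4320+21840+36·10·78=54240; k=4: 14400+0+36·28·78=93024 → min 54240.
Length 5: L₁..L₅: k=1: 0+54240+7·36·78=73896; k=2: 3024+29568+7·12·78=39144; k=3: 3864+21840+7·10·78=31164; k=4: 5824+0+7·28·78=21112 → min 21112.
Optimal parenthesization: ((((L₁ L₂) L₃) L₄) L₅) with cost 21112.

21112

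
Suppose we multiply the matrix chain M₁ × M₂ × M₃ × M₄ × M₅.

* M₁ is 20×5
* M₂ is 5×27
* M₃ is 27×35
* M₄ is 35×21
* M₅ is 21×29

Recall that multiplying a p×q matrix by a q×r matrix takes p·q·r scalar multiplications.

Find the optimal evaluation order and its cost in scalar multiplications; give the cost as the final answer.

Adjacent pairs: M₁M₂ = 20·5·27 = 2700; M₂M₃ = 5·27·35 = 4725; M₃M₄ = 27·35·21 = 19845; M₄M₅ = 35·21·29 = 21315.
Length 3: M₁..M₃: k=1: 0+4725+20·5·35=8225; k=2: 2700+0+20·27·35=21600 → min 8225 | M₂..M₄: k=2: 0+19845+5·27·21=22680; k=3: 4725+0+5·35·21=8400 → min 8400 | M₃..M₅: k=3: 0+21315+27·35·29=48720; k=4: 19845+0+27·21·29=36288 → min 36288.
Length 4: M₁..M₄: k=1: 0+8400+20·5·21=10500; k=2: 2700+19845+20·27·21=33885; k=3: 8225+0+20·35·21=22925 → min 10500 | M₂..M₅: k=2: 0+36288+5·27·29=40203; k=3: 4725+21315+5·35·29=31115; k=4: 8400+0+5·21·29=11445 → min 11445.
Length 5: M₁..M₅: k=1: 0+11445+20·5·29=14345; k=2: 2700+36288+20·27·29=54648; k=3: 8225+21315+20·35·29=49840; k=4: 10500+0+20·21·29=22680 → min 14345.
Optimal parenthesization: (M₁ × (((M₂ × M₃) × M₄) × M₅)) with cost 14345.

14345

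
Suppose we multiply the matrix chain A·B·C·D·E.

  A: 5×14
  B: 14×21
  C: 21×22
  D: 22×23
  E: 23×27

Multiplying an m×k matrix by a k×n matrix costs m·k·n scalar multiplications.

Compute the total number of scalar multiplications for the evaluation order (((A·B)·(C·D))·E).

17616

(A·B): 5×14 by 14×21 → 5×21, cost 5·14·21 = 1470
(C·D): 21×22 by 22×23 → 21×23, cost 21·22·23 = 10626
((A·B)·(C·D)): 5×21 by 21×23 → 5×23, cost 5·21·23 = 2415; cumulative 14511
(((A·B)·(C·D))·E): 5×23 by 23×27 → 5×27, cost 5·23·27 = 3105; cumulative 17616
Total: 17616 scalar multiplications.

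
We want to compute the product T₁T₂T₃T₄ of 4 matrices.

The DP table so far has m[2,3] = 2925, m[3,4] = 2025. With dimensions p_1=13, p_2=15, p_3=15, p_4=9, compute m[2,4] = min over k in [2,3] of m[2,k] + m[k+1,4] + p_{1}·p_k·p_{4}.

m[2,4] = min over k∈[2,3] of m[2,k]+m[k+1,4]+p_{1}·p_k·p_{4}.
k=2: 0 + 2025 + 13·15·9 = 3780; k=3: 2925 + 0 + 13·15·9 = 4680.
Minimum: 3780 at k=2.

3780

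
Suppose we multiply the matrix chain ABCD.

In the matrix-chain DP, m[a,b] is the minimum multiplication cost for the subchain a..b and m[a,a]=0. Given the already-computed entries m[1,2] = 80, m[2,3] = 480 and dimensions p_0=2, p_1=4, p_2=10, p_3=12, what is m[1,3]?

320

m[1,3] = min over k∈[1,2] of m[1,k]+m[k+1,3]+p_{0}·p_k·p_{3}.
k=1: 0 + 480 + 2·4·12 = 576; k=2: 80 + 0 + 2·10·12 = 320.
Minimum: 320 at k=2.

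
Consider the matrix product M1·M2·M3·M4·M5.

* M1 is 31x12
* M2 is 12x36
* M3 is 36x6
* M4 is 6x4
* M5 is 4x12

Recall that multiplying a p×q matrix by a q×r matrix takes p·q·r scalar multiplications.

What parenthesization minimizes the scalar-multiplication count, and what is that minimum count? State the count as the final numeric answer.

5568

Adjacent pairs: M1M2 = 31·12·36 = 13392; M2M3 = 12·36·6 = 2592; M3M4 = 36·6·4 = 864; M4M5 = 6·4·12 = 288.
Length 3: M1..M3: k=1: 0+2592+31·12·6=4824; k=2: 13392+0+31·36·6=20088 → min 4824 | M2..M4: k=2: 0+864+12·36·4=2592; k=3: 2592+0+12·6·4=2880 → min 2592 | M3..M5: k=3: 0+288+36·6·12=2880; k=4: 864+0+36·4·12=2592 → min 2592.
Length 4: M1..M4: k=1: 0+2592+31·12·4=4080; k=2: 13392+864+31·36·4=18720; k=3: 4824+0+31·6·4=5568 → min 4080 | M2..M5: k=2: 0+2592+12·36·12=7776; k=3: 2592+288+12·6·12=3744; k=4: 2592+0+12·4·12=3168 → min 3168.
Length 5: M1..M5: k=1: 0+3168+31·12·12=7632; k=2: 13392+2592+31·36·12=29376; k=3: 4824+288+31·6·12=7344; k=4: 4080+0+31·4·12=5568 → min 5568.
Optimal parenthesization: ((M1·(M2·(M3·M4)))·M5) with cost 5568.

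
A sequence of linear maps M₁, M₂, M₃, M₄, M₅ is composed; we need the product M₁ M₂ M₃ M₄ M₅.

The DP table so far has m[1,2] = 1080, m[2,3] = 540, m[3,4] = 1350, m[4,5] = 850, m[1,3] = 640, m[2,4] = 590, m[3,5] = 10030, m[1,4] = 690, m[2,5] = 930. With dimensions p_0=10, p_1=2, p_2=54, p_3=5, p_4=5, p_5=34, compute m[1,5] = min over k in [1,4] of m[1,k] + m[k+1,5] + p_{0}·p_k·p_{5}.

1610

m[1,5] = min over k∈[1,4] of m[1,k]+m[k+1,5]+p_{0}·p_k·p_{5}.
k=1: 0 + 930 + 10·2·34 = 1610; k=2: 1080 + 10030 + 10·54·34 = 29470; k=3: 640 + 850 + 10·5·34 = 3190; k=4: 690 + 0 + 10·5·34 = 2390.
Minimum: 1610 at k=1.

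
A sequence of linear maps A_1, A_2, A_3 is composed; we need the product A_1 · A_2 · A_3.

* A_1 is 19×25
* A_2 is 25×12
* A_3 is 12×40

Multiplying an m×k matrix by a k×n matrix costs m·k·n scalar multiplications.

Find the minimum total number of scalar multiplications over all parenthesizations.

Order (A_1 · (A_2 · A_3)): (A_2 · A_3): 25×12 by 12×40 → 25×40, cost 25·12·40 = 12000; (A_1 · (A_2 · A_3)): 19×25 by 25×40 → 19×40, cost 19·25·40 = 19000; cumulative 31000. Total 31000.
Order ((A_1 · A_2) · A_3): (A_1 · A_2): 19×25 by 25×12 → 19×12, cost 19·25·12 = 5700; ((A_1 · A_2) · A_3): 19×12 by 12×40 → 19×40, cost 19·12·40 = 9120; cumulative 14820. Total 14820.
Minimum: 14820.

14820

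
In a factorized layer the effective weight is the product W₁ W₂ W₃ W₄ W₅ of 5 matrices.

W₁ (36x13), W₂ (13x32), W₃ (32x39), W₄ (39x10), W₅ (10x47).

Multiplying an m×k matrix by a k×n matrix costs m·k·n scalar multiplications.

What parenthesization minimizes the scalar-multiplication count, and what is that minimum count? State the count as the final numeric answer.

Adjacent pairs: W₁W₂ = 36·13·32 = 14976; W₂W₃ = 13·32·39 = 16224; W₃W₄ = 32·39·10 = 12480; W₄W₅ = 39·10·47 = 18330.
Length 3: W₁..W₃: k=1: 0+16224+36·13·39=34476; k=2: 14976+0+36·32·39=59904 → min 34476 | W₂..W₄: k=2: 0+12480+13·32·10=16640; k=3: 16224+0+13·39·10=21294 → min 16640 | W₃..W₅: k=3: 0+18330+32·39·47=76986; k=4: 12480+0+32·10·47=27520 → min 27520.
Length 4: W₁..W₄: k=1: 0+16640+36·13·10=21320; k=2: 14976+12480+36·32·10=38976; k=3: 34476+0+36·39·10=48516 → min 21320 | W₂..W₅: k=2: 0+27520+13·32·47=47072; k=3: 16224+18330+13·39·47=58383; k=4: 16640+0+13·10·47=22750 → min 22750.
Length 5: W₁..W₅: k=1: 0+22750+36·13·47=44746; k=2: 14976+27520+36·32·47=96640; k=3: 34476+18330+36·39·47=118794; k=4: 21320+0+36·10·47=38240 → min 38240.
Optimal parenthesization: ((W₁ (W₂ (W₃ W₄))) W₅) with cost 38240.

38240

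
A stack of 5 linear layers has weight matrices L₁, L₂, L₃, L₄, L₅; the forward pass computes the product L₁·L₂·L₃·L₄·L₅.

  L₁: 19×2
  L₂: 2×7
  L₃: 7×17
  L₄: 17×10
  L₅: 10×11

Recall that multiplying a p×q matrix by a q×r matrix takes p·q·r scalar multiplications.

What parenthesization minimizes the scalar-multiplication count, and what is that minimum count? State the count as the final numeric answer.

1216

Adjacent pairs: L₁L₂ = 19·2·7 = 266; L₂L₃ = 2·7·17 = 238; L₃L₄ = 7·17·10 = 1190; L₄L₅ = 17·10·11 = 1870.
Length 3: L₁..L₃: k=1: 0+238+19·2·17=884; k=2: 266+0+19·7·17=2527 → min 884 | L₂..L₄: k=2: 0+1190+2·7·10=1330; k=3: 238+0+2·17·10=578 → min 578 | L₃..L₅: k=3: 0+1870+7·17·11=3179; k=4: 1190+0+7·10·11=1960 → min 1960.
Length 4: L₁..L₄: k=1: 0+578+19·2·10=958; k=2: 266+1190+19·7·10=2786; k=3: 884+0+19·17·10=4114 → min 958 | L₂..L₅: k=2: 0+1960+2·7·11=2114; k=3: 238+1870+2·17·11=2482; k=4: 578+0+2·10·11=798 → min 798.
Length 5: L₁..L₅: k=1: 0+798+19·2·11=1216; k=2: 266+1960+19·7·11=3689; k=3: 884+1870+19·17·11=6307; k=4: 958+0+19·10·11=3048 → min 1216.
Optimal parenthesization: (L₁·(((L₂·L₃)·L₄)·L₅)) with cost 1216.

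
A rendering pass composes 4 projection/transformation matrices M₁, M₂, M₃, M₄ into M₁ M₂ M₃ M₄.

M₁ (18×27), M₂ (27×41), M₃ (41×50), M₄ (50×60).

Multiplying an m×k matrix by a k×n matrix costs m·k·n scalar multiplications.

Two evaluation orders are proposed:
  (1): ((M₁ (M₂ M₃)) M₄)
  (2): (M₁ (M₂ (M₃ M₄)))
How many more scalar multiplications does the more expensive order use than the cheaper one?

Order (1) = ((M₁ (M₂ M₃)) M₄): (M₂ M₃): 27×41 by 41×50 → 27×50, cost 27·41·50 = 55350; (M₁ (M₂ M₃)): 18×27 by 27×50 → 18×50, cost 18·27·50 = 24300; cumulative 79650; ((M₁ (M₂ M₃)) M₄): 18×50 by 50×60 → 18×60, cost 18·50·60 = 54000; cumulative 133650. Total 133650.
Order (2) = (M₁ (M₂ (M₃ M₄))): (M₃ M₄): 41×50 by 50×60 → 41×60, cost 41·50·60 = 123000; (M₂ (M₃ M₄)): 27×41 by 41×60 → 27×60, cost 27·41·60 = 66420; cumulative 189420; (M₁ (M₂ (M₃ M₄))): 18×27 by 27×60 → 18×60, cost 18·27·60 = 29160; cumulative 218580. Total 218580.
Difference: |133650 − 218580| = 84930.

84930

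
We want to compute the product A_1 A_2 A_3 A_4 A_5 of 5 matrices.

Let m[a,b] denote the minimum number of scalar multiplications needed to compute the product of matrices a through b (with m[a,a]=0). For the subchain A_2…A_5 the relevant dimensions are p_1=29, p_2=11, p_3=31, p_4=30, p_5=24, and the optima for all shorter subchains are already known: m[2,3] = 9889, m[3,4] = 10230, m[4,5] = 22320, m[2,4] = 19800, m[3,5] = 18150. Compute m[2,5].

m[2,5] = min over k∈[2,4] of m[2,k]+m[k+1,5]+p_{1}·p_k·p_{5}.
k=2: 0 + 18150 + 29·11·24 = 25806; k=3: 9889 + 22320 + 29·31·24 = 53785; k=4: 19800 + 0 + 29·30·24 = 40680.
Minimum: 25806 at k=2.

25806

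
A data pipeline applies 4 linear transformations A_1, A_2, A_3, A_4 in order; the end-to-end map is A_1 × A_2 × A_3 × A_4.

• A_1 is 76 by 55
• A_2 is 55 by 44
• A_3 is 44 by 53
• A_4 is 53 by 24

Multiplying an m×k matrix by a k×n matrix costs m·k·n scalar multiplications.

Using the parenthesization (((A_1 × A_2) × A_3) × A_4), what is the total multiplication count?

(A_1 × A_2): 76×55 by 55×44 → 76×44, cost 76·55·44 = 183920
((A_1 × A_2) × A_3): 76×44 by 44×53 → 76×53, cost 76·44·53 = 177232; cumulative 361152
(((A_1 × A_2) × A_3) × A_4): 76×53 by 53×24 → 76×24, cost 76·53·24 = 96672; cumulative 457824
Total: 457824 scalar multiplications.

457824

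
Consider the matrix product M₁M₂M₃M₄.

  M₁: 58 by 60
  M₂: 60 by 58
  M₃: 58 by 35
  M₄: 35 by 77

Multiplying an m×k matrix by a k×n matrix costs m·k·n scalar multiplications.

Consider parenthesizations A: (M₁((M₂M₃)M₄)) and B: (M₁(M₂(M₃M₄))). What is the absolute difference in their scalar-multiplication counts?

Order A = (M₁((M₂M₃)M₄)): (M₂M₃): 60×58 by 58×35 → 60×35, cost 60·58·35 = 121800; ((M₂M₃)M₄): 60×35 by 35×77 → 60×77, cost 60·35·77 = 161700; cumulative 283500; (M₁((M₂M₃)M₄)): 58×60 by 60×77 → 58×77, cost 58·60·77 = 267960; cumulative 551460. Total 551460.
Order B = (M₁(M₂(M₃M₄))): (M₃M₄): 58×35 by 35×77 → 58×77, cost 58·35·77 = 156310; (M₂(M₃M₄)): 60×58 by 58×77 → 60×77, cost 60·58·77 = 267960; cumulative 424270; (M₁(M₂(M₃M₄))): 58×60 by 60×77 → 58×77, cost 58·60·77 = 267960; cumulative 692230. Total 692230.
Difference: |551460 − 692230| = 140770.

140770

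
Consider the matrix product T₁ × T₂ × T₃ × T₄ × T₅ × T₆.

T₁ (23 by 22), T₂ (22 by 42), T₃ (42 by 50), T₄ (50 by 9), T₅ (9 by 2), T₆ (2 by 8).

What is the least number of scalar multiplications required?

8328

Adjacent pairs: T₁T₂ = 23·22·42 = 21252; T₂T₃ = 22·42·50 = 46200; T₃T₄ = 42·50·9 = 18900; T₄T₅ = 50·9·2 = 900; T₅T₆ = 9·2·8 = 144.
Length 3: T₁..T₃: k=1: 0+46200+23·22·50=71500; k=2: 21252+0+23·42·50=69552 → min 69552 | T₂..T₄: k=2: 0+18900+22·42·9=27216; k=3: 46200+0+22·50·9=56100 → min 27216 | T₃..T₅: k=3: 0+900+42·50·2=5100; k=4: 18900+0+42·9·2=19656 → min 5100 | T₄..T₆: k=4: 0+144+50·9·8=3744; k=5: 900+0+50·2·8=1700 → min 1700.
Length 4: T₁..T₄: k=1: 0+27216+23·22·9=31770; k=2: 21252+18900+23·42·9=48846; k=3: 69552+0+23·50·9=79902 → min 31770 | T₂..T₅: k=2: 0+5100+22·42·2=6948; k=3: 46200+900+22·50·2=49300; k=4: 27216+0+22·9·2=27612 → min 6948 | T₃..T₆: k=3: 0+1700+42·50·8=18500; k=4: 18900+144+42·9·8=22068; k=5: 5100+0+42·2·8=5772 → min 5772.
Length 5: T₁..T₅: k=1: 0+6948+23·22·2=7960; k=2: 21252+5100+23·42·2=28284; k=3: 69552+900+23·50·2=72752; k=4: 31770+0+23·9·2=32184 → min 7960 | T₂..T₆: k=2: 0+5772+22·42·8=13164; k=3: 46200+1700+22·50·8=56700; k=4: 27216+144+22·9·8=28944; k=5: 6948+0+22·2·8=7300 → min 7300.
Length 6: T₁..T₆: k=1: 0+7300+23·22·8=11348; k=2: 21252+5772+23·42·8=34752; k=3: 69552+1700+23·50·8=80452; k=4: 31770+144+23·9·8=33570; k=5: 7960+0+23·2·8=8328 → min 8328.
Optimal order: ((T₁ × (T₂ × (T₃ × (T₄ × T₅)))) × T₆) with cost 8328.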